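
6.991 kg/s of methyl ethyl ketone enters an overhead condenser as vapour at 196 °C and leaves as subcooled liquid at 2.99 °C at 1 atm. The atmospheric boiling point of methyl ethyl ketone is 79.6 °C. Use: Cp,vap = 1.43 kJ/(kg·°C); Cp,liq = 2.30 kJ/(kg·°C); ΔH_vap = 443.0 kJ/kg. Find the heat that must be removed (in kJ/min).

Q_c = 330000 kJ/min

vapour 196→79.6 °C: -166.45 kJ/kg
condensation at 79.6 °C: -443 kJ/kg
liquid 79.6→2.99 °C: -176.2 kJ/kg
Δh = -166.45 + -443 + -176.2 = -785.65 kJ/kg
Q = ṁ·Δh = 6.991 kg/s × -785.65 kJ/kg = -5492.5 kJ/s
|Q| = 5492.5 kW = 329550 kJ/min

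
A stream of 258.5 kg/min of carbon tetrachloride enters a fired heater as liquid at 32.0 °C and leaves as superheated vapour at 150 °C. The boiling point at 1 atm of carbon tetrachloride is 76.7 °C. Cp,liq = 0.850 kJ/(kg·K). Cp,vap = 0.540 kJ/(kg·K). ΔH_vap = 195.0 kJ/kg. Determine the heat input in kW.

Q = 1170 kW

liquid 32.0→76.7 °C: 37.995 kJ/kg
vaporisation at 76.7 °C: 195 kJ/kg
vapour 76.7→150 °C: 39.582 kJ/kg
Δh = 37.995 + 195 + 39.582 = 272.58 kJ/kg
Q = ṁ·Δh = 258.5 kg/min × 272.58 kJ/kg = 70461 kJ/min
|Q| = 1174.4 kW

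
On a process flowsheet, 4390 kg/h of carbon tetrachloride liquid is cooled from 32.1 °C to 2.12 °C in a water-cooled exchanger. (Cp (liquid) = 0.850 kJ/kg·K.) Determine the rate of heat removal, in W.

Q_c = 31100 W

Q = ṁ·Cp·ΔT = 4390 × 0.850 × (2.12 − 32.1) = -111870 kJ/h
Converting: 111870 / 3600 s = 31.075 kW
Cooling duty = 31075 W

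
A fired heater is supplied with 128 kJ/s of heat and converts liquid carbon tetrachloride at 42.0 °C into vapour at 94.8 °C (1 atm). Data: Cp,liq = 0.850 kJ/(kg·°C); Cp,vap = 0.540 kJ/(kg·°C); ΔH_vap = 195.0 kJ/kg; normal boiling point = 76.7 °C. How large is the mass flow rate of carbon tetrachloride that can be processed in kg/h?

ṁ = 1970 kg/h

Δh = 0.850×(76.7−42.0) + 195.0 + 0.540×(94.8−76.7) = 234.27 kJ/kg
Q = 128 kJ/s = 128 kJ/s = 460800 kJ/h
ṁ = Q/Δh = 460800 / 234.27 = 1967 kg/h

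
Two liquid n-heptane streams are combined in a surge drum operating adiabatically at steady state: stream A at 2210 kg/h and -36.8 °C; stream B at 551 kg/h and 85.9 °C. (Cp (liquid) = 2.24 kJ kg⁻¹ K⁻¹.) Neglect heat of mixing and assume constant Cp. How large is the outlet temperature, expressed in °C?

T_out = -12.3 °C

Adiabatic, steady state ⇒ Σ ṁᵢCp,ᵢ(T_out − Tᵢ) = 0
Σ ṁᵢCp,ᵢTᵢ = 2210×2.24×-36.8 + 551×2.24×85.9 = -76154
Σ ṁᵢCp,ᵢ = 2210×2.24 + 551×2.24 = 6184.6
T_out = -76154 / 6184.6 = -12.313 °C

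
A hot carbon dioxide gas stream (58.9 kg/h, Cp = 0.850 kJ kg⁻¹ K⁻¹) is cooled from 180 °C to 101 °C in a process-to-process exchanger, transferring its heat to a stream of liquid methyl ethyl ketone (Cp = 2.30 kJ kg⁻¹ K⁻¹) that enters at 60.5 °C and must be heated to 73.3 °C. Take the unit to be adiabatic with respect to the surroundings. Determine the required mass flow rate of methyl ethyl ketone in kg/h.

ṁ_c = 134 kg/h

Heat released by hot stream: Q = 58.9 × 0.850 × (180 − 101) = 3955.1 kJ/h
Energy balance on cold side (adiabatic exchanger): Q = ṁ_c·Cp_c·(T_c,out − T_c,in)
ṁ_c = 3955.1 / [2.30 × (73.3 − 60.5)] = 134.35 kg/h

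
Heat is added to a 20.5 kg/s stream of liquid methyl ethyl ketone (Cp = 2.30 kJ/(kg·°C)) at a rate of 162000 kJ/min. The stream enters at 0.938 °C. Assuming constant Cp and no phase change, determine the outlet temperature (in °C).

Q = 162000 kJ/min = 2700 kJ/s
ΔT = Q/(ṁ·Cp) = 2700/(20.5×2.30) = 57.264 K
T_out = 0.938 + 57.264 = 58.202 °C

T_out = 58.2 °C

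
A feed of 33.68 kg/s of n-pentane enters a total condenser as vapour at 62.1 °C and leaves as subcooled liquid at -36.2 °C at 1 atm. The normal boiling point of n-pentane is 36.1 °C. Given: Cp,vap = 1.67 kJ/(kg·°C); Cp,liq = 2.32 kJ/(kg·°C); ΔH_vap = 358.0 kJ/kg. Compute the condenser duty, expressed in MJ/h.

vapour 62.1→36.1 °C: -43.42 kJ/kg
condensation at 36.1 °C: -358 kJ/kg
liquid 36.1→-36.2 °C: -167.74 kJ/kg
Δh = -43.42 + -358 + -167.74 = -569.16 kJ/kg
Q = ṁ·Δh = 33.68 kg/s × -569.16 kJ/kg = -19169 kJ/s
|Q| = 19169 kW = 69009 MJ/h

Q_c = 69000 MJ/h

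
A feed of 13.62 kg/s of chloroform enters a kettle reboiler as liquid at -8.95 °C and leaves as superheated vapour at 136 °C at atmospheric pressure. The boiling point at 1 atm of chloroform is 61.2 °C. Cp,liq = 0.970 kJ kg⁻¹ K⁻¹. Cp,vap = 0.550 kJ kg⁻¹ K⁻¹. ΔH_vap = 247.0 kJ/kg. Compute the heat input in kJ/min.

Q = 291000 kJ/min

liquid -8.95→61.2 °C: 68.046 kJ/kg
vaporisation at 61.2 °C: 247 kJ/kg
vapour 61.2→136 °C: 41.14 kJ/kg
Δh = 68.046 + 247 + 41.14 = 356.19 kJ/kg
Q = ṁ·Δh = 13.62 kg/s × 356.19 kJ/kg = 4851.2 kJ/s
|Q| = 4851.2 kW = 291070 kJ/min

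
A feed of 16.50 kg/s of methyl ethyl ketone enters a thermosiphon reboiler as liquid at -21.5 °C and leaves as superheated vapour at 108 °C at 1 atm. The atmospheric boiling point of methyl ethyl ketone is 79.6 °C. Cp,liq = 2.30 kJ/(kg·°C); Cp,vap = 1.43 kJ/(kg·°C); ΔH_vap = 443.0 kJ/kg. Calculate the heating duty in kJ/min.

Q = 709000 kJ/min

liquid -21.5→79.6 °C: 232.53 kJ/kg
vaporisation at 79.6 °C: 443 kJ/kg
vapour 79.6→108 °C: 40.612 kJ/kg
Δh = 232.53 + 443 + 40.612 = 716.14 kJ/kg
Q = ṁ·Δh = 16.50 kg/s × 716.14 kJ/kg = 11816 kJ/s
|Q| = 11816 kW = 708980 kJ/min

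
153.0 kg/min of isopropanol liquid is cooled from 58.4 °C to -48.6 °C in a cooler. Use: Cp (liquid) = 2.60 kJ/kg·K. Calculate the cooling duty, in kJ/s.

Q_c = 709 kJ/s

Q = ṁ·Cp·ΔT = 153.0 × 2.60 × (-48.6 − 58.4) = -42565 kJ/min
Converting: 42565 / 60 s = 709.41 kW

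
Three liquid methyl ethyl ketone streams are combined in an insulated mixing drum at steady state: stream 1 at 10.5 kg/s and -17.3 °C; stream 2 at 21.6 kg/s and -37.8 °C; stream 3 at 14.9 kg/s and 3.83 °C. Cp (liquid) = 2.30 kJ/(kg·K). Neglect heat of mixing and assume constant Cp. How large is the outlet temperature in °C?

Energy balance with Q = 0: Σ ṁᵢCp,ᵢ(T_out − Tᵢ) = 0
T_out = Σ ṁᵢCp,ᵢTᵢ / Σ ṁᵢCp,ᵢ
      = -2164.4 / 108.1 = -20.023 °C

T_out = -20.0 °C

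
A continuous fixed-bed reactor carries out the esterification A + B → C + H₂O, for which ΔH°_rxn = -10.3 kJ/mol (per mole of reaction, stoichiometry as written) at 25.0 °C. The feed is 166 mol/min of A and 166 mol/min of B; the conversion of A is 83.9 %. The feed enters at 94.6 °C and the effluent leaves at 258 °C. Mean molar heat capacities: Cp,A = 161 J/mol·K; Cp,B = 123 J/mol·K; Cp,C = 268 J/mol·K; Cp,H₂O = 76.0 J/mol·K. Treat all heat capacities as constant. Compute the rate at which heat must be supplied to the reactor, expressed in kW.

Extent of reaction ξ = 0.839 × 166 = 139.27 mol/min
Reaction term: ξ·ΔH°_rxn = 139.27 × -10.3 = -1434.5 kJ/min
Sensible, feed 94.6→25 °C: -3281.2 kJ/min
Outlet flows (mol/min): A 26.726, B 26.726, C 139.27, H₂O 139.27
Sensible, products 25→258 °C: 12932 kJ/min
Q = ΔH = 8215.9 kJ/min = 136.93 kW
Heat supplied = 136.93 kW

Q_in = 137 kW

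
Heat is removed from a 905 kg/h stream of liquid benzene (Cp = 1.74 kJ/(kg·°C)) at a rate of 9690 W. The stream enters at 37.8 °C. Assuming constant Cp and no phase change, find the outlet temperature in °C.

Q = 9690 W = 34884 kJ/h
ΔT = Q/(ṁ·Cp) = 34884/(905×1.74) = 22.153 K
T_out = 37.8 − 22.153 = 15.647 °C

T_out = 15.6 °C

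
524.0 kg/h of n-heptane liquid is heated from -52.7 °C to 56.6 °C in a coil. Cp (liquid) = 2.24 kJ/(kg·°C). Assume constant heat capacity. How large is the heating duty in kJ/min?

Q = 2140 kJ/min

Q = ṁ·Cp·ΔT = 524.0 × 2.24 × (56.6 − -52.7) = 128290 kJ/h
Converting: 128290 / 3600 s = 35.637 kW
Heating duty = 2138.2 kJ/min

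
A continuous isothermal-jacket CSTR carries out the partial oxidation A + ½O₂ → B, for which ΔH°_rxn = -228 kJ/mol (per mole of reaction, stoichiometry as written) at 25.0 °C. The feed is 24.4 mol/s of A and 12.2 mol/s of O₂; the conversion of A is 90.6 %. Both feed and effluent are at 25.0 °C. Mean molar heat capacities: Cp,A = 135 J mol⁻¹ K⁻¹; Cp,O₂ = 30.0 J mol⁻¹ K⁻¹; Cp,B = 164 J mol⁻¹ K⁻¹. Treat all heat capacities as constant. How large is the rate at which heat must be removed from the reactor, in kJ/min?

Extent of reaction ξ = 0.906 × 24.4 = 22.106 mol/s
Reaction term: ξ·ΔH°_rxn = 22.106 × -228 = -5040.3 kJ/s
Q = ΔH = -5040.3 kJ/s = -5040.3 kW
Heat removed = 302420 kJ/min

Q_out = 302000 kJ/min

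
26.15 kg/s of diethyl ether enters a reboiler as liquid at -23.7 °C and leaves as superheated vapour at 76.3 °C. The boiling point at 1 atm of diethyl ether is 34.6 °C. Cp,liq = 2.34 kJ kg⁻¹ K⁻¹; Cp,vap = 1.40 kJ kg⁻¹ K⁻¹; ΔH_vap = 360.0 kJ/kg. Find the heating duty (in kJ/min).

liquid -23.7→34.6 °C: 136.42 kJ/kg
vaporisation at 34.6 °C: 360 kJ/kg
vapour 34.6→76.3 °C: 58.38 kJ/kg
Δh = 136.42 + 360 + 58.38 = 554.8 kJ/kg
Q = ṁ·Δh = 26.15 kg/s × 554.8 kJ/kg = 14508 kJ/s
|Q| = 14508 kW = 870480 kJ/min

Q = 870000 kJ/min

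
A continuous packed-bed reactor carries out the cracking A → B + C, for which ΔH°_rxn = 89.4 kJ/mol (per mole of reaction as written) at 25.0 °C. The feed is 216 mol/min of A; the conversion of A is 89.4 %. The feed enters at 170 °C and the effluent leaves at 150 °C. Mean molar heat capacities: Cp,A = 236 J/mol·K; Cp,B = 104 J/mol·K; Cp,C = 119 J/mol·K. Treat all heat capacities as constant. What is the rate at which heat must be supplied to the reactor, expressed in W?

Extent of reaction ξ = 0.894 × 216 = 193.1 mol/min
Reaction term: ξ·ΔH°_rxn = 193.1 × 89.4 = 17263 kJ/min
Sensible, feed 170→25 °C: -7391.5 kJ/min
Outlet flows (mol/min): A 22.896, B 193.1, C 193.1
Sensible, products 25→150 °C: 6058.2 kJ/min
Q = ΔH = 15930 kJ/min = 265.5 kW
Heat supplied = 265500 W

Q_in = 266000 W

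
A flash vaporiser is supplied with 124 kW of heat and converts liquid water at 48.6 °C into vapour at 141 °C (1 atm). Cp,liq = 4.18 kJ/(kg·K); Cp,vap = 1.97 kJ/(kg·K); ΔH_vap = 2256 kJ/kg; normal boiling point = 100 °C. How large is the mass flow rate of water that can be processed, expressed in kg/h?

ṁ = 175 kg/h

Δh = 4.18×(100−48.6) + 2256 + 1.97×(141−100) = 2551.6 kJ/kg
Q = 124 kW = 124 kJ/s = 446400 kJ/h
ṁ = Q/Δh = 446400 / 2551.6 = 174.95 kg/h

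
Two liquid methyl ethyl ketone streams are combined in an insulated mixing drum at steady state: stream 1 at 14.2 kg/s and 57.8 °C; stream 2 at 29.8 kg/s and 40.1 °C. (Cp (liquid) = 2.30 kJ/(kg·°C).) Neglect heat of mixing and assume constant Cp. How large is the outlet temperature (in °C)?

No heat crosses the boundary, so H_out = H_in.
Σ ṁᵢCp,ᵢTᵢ = 14.2×2.30×57.8 + 29.8×2.30×40.1 = 4636.2
Σ ṁᵢCp,ᵢ = 14.2×2.30 + 29.8×2.30 = 101.2
T_out = 4636.2 / 101.2 = 45.812 °C

T_out = 45.8 °C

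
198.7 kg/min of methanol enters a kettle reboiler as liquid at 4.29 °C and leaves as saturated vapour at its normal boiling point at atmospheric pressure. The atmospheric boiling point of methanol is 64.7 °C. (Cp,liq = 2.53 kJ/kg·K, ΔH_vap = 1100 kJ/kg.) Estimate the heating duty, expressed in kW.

Q = 4150 kW

liquid 4.29→64.7 °C: 152.84 kJ/kg
vaporisation at 64.7 °C: 1100 kJ/kg
Δh = 152.84 + 1100 = 1252.8 kJ/kg
Q = ṁ·Δh = 198.7 kg/min × 1252.8 kJ/kg = 248940 kJ/min
|Q| = 4149 kW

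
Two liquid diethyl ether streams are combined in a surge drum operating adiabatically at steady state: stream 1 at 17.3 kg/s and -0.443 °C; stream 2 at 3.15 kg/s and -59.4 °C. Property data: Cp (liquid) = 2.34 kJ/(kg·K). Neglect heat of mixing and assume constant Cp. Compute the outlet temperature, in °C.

No heat crosses the boundary, so H_out = H_in.
T_out = Σ ṁᵢCp,ᵢTᵢ / Σ ṁᵢCp,ᵢ
      = -455.77 / 47.853 = -9.5244 °C

T_out = -9.52 °C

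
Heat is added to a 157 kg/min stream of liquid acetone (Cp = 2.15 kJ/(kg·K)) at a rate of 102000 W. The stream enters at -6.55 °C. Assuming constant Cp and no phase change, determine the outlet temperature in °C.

T_out = 11.6 °C

Q = 102000 W = 6120 kJ/min
ΔT = Q/(ṁ·Cp) = 6120/(157×2.15) = 18.131 K
T_out = -6.55 + 18.131 = 11.581 °C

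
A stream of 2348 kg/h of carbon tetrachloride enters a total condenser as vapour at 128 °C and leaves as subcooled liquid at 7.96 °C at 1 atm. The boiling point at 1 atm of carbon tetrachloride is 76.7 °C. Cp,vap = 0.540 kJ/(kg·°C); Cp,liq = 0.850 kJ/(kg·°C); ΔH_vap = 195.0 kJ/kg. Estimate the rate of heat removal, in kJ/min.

vapour 128→76.7 °C: -27.702 kJ/kg
condensation at 76.7 °C: -195 kJ/kg
liquid 76.7→7.96 °C: -58.429 kJ/kg
Δh = -27.702 + -195 + -58.429 = -281.13 kJ/kg
Q = ṁ·Δh = 2348 kg/h × -281.13 kJ/kg = -660100 kJ/h
|Q| = 183.36 kW = 11002 kJ/min

Q_c = 11000 kJ/min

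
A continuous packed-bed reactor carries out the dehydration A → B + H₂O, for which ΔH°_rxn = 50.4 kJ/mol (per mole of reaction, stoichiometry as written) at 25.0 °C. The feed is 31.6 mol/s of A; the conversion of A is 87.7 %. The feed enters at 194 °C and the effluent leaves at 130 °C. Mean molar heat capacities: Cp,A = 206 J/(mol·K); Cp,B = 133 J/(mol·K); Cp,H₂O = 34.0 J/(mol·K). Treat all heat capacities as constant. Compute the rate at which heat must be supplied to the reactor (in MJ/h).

Extent of reaction ξ = 0.877 × 31.6 = 27.713 mol/s
Reaction term: ξ·ΔH°_rxn = 27.713 × 50.4 = 1396.7 kJ/s
Sensible, feed 194→25 °C: -1100.1 kJ/s
Outlet flows (mol/s): A 3.8868, B 27.713, H₂O 27.713
Sensible, products 25→130 °C: 570.02 kJ/s
Q = ΔH = 866.65 kJ/s = 866.65 kW
Heat supplied = 3119.9 MJ/h

Q_in = 3120 MJ/h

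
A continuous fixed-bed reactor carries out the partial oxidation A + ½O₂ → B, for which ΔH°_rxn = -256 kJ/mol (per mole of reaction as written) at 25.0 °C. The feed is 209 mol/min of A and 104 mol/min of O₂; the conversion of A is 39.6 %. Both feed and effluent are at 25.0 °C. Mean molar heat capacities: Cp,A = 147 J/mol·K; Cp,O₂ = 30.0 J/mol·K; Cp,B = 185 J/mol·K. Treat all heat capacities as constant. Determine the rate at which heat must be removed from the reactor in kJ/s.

Q_out = 353 kJ/s

Extent of reaction ξ = 0.396 × 209 = 82.764 mol/min
Reaction term: ξ·ΔH°_rxn = 82.764 × -256 = -21188 kJ/min
Q = ΔH = -21188 kJ/min = -353.13 kW
Heat removed = 353.13 kJ/s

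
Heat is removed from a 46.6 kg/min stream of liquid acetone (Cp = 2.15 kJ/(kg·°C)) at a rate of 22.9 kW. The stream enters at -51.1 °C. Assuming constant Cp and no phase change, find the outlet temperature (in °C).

T_out = -64.8 °C

Q = 22.9 kW = 1374 kJ/min
ΔT = Q/(ṁ·Cp) = 1374/(46.6×2.15) = 13.714 K
T_out = -51.1 − 13.714 = -64.814 °C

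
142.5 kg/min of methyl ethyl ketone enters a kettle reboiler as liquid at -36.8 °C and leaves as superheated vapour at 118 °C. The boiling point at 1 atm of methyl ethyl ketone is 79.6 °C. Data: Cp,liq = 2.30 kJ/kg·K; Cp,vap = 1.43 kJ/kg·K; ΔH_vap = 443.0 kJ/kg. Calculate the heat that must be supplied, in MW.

Q = 1.82 MW

liquid -36.8→79.6 °C: 267.72 kJ/kg
vaporisation at 79.6 °C: 443 kJ/kg
vapour 79.6→118 °C: 54.912 kJ/kg
Δh = 267.72 + 443 + 54.912 = 765.63 kJ/kg
Q = ṁ·Δh = 142.5 kg/min × 765.63 kJ/kg = 109100 kJ/min
|Q| = 1818.4 kW = 1.8184 MW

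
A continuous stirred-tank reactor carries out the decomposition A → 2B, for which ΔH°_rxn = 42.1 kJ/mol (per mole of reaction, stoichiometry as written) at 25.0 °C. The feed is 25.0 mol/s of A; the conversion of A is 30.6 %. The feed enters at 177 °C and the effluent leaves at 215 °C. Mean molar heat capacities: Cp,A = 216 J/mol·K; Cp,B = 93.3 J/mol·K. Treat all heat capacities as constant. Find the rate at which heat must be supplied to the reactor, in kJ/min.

Extent of reaction ξ = 0.306 × 25.0 = 7.65 mol/s
Reaction term: ξ·ΔH°_rxn = 7.65 × 42.1 = 322.06 kJ/s
Sensible, feed 177→25 °C: -820.8 kJ/s
Outlet flows (mol/s): A 17.35, B 15.3
Sensible, products 25→215 °C: 983.27 kJ/s
Q = ΔH = 484.53 kJ/s = 484.53 kW
Heat supplied = 29072 kJ/min

Q_in = 29100 kJ/min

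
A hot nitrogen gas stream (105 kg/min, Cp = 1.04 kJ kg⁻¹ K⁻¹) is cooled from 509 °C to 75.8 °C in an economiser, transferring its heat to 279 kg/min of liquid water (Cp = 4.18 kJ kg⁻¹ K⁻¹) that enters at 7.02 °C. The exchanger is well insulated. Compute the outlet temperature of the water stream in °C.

Heat released by hot stream: Q = 105 × 1.04 × (509 − 75.8) = 47305 kJ/min
Energy balance on cold side (adiabatic exchanger): Q = ṁ_c·Cp_c·(T_c,out − T_c,in)
T_c,out = 7.02 + 47305/(279 × 4.18) = 47.583 °C

T_c,out = 47.6 °C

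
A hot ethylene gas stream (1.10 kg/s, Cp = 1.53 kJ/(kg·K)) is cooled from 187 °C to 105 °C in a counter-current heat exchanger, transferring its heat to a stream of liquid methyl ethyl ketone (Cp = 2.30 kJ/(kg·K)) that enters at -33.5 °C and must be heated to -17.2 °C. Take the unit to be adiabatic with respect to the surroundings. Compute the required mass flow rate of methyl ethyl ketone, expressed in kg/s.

ṁ_c = 3.68 kg/s

Heat released by hot stream: Q = 1.10 × 1.53 × (187 − 105) = 138.01 kJ/s
Energy balance on cold side (adiabatic exchanger): Q = ṁ_c·Cp_c·(T_c,out − T_c,in)
ṁ_c = 138.01 / [2.30 × (-17.2 − -33.5)] = 3.6811 kg/s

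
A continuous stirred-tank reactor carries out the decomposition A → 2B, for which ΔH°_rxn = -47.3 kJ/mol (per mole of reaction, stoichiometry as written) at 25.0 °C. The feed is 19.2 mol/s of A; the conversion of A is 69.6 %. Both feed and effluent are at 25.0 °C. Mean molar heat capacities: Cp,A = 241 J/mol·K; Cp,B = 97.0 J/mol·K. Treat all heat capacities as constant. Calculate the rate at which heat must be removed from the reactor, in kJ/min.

Extent of reaction ξ = 0.696 × 19.2 = 13.363 mol/s
Reaction term: ξ·ΔH°_rxn = 13.363 × -47.3 = -632.08 kJ/s
Q = ΔH = -632.08 kJ/s = -632.08 kW
Heat removed = 37925 kJ/min

Q_out = 37900 kJ/min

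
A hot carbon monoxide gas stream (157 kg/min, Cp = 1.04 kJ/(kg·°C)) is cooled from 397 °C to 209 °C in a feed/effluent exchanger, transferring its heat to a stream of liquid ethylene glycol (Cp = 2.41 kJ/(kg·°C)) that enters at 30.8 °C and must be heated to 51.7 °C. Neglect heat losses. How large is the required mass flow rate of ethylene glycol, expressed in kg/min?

Heat released by hot stream: Q = 157 × 1.04 × (397 − 209) = 30697 kJ/min
Energy balance on cold side (adiabatic exchanger): Q = ṁ_c·Cp_c·(T_c,out − T_c,in)
ṁ_c = 30697 / [2.41 × (51.7 − 30.8)] = 609.44 kg/min

ṁ_c = 609 kg/min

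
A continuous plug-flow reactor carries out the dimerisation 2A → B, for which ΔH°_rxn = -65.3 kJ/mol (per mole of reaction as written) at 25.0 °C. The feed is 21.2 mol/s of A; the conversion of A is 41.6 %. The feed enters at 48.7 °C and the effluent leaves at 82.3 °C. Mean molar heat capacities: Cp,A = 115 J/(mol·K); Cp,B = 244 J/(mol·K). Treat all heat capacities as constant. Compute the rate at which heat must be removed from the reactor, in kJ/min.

Extent of reaction ξ = 0.416 × 21.2 / 2 = 4.4096 mol/s
Reaction term: ξ·ΔH°_rxn = 4.4096 × -65.3 = -287.95 kJ/s
Sensible, feed 48.7→25 °C: -57.781 kJ/s
Outlet flows (mol/s): A 12.381, B 4.4096
Sensible, products 25→82.3 °C: 143.23 kJ/s
Q = ΔH = -202.49 kJ/s = -202.49 kW
Heat removed = 12150 kJ/min

Q_out = 12100 kJ/min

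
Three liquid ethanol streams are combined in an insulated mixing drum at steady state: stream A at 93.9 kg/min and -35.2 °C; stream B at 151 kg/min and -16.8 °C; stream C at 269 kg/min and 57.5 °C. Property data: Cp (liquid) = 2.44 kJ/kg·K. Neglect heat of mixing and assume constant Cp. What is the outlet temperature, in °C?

T_out = 18.7 °C

Energy balance with Q = 0: Σ ṁᵢCp,ᵢ(T_out − Tᵢ) = 0
T_out = Σ ṁᵢCp,ᵢTᵢ / Σ ṁᵢCp,ᵢ
      = 23486 / 1253.9 = 18.73 °C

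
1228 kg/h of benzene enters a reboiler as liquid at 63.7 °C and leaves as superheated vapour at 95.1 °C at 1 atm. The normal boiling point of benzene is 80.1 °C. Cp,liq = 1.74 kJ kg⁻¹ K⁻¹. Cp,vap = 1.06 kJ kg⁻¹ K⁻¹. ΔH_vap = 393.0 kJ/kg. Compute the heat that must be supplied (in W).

Q = 149000 W

liquid 63.7→80.1 °C: 28.536 kJ/kg
vaporisation at 80.1 °C: 393 kJ/kg
vapour 80.1→95.1 °C: 15.9 kJ/kg
Δh = 28.536 + 393 + 15.9 = 437.44 kJ/kg
Q = ṁ·Δh = 1228 kg/h × 437.44 kJ/kg = 537170 kJ/h
|Q| = 149.21 kW = 149210 W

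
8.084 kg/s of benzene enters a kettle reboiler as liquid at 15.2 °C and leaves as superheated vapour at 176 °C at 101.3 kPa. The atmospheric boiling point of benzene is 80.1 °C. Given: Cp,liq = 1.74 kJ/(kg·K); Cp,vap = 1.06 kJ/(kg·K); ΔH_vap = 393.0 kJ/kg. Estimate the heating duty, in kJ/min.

Q = 295000 kJ/min

liquid 15.2→80.1 °C: 112.93 kJ/kg
vaporisation at 80.1 °C: 393 kJ/kg
vapour 80.1→176 °C: 101.65 kJ/kg
Δh = 112.93 + 393 + 101.65 = 607.58 kJ/kg
Q = ṁ·Δh = 8.084 kg/s × 607.58 kJ/kg = 4911.7 kJ/s
|Q| = 4911.7 kW = 294700 kJ/min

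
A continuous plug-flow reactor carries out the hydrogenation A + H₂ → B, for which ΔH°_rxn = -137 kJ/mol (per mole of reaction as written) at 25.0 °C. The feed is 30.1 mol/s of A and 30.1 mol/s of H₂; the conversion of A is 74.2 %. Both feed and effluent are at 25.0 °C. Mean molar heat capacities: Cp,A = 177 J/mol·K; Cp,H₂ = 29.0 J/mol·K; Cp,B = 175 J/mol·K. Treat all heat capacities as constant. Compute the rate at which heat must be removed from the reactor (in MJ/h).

Extent of reaction ξ = 0.742 × 30.1 = 22.334 mol/s
Reaction term: ξ·ΔH°_rxn = 22.334 × -137 = -3059.8 kJ/s
Q = ΔH = -3059.8 kJ/s = -3059.8 kW
Heat removed = 11015 MJ/h

Q_out = 11000 MJ/h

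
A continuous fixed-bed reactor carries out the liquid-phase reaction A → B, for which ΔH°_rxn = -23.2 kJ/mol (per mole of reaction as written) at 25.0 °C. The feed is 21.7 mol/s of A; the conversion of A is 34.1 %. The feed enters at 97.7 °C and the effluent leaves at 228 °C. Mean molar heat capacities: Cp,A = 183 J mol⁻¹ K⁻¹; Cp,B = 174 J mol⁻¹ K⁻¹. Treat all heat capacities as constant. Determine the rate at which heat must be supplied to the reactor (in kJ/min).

Q_in = 19900 kJ/min

Extent of reaction ξ = 0.341 × 21.7 = 7.3997 mol/s
Reaction term: ξ·ΔH°_rxn = 7.3997 × -23.2 = -171.67 kJ/s
Sensible, feed 97.7→25 °C: -288.7 kJ/s
Outlet flows (mol/s): A 14.3, B 7.3997
Sensible, products 25→228 °C: 792.61 kJ/s
Q = ΔH = 332.24 kJ/s = 332.24 kW
Heat supplied = 19935 kJ/min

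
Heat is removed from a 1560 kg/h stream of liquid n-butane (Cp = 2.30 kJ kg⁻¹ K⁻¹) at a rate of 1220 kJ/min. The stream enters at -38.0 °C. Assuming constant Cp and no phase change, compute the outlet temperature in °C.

T_out = -58.4 °C

Q = 1220 kJ/min = 73200 kJ/h
ΔT = Q/(ṁ·Cp) = 73200/(1560×2.30) = 20.401 K
T_out = -38.0 − 20.401 = -58.401 °C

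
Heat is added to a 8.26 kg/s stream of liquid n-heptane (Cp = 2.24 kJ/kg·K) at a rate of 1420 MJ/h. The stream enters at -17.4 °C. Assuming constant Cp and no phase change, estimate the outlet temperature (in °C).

T_out = 3.92 °C

Q = 1420 MJ/h = 394.44 kJ/s
ΔT = Q/(ṁ·Cp) = 394.44/(8.26×2.24) = 21.319 K
T_out = -17.4 + 21.319 = 3.9186 °C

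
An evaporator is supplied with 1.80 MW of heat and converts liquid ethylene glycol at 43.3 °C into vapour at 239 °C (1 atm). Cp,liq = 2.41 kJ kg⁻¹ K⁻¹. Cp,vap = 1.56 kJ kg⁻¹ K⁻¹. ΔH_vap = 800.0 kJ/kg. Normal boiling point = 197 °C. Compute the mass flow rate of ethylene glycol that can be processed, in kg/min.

ṁ = 87.4 kg/min

Δh = 2.41×(197−43.3) + 800.0 + 1.56×(239−197) = 1235.9 kJ/kg
Q = 1.80 MW = 1800 kJ/s = 108000 kJ/min
ṁ = Q/Δh = 108000 / 1235.9 = 87.383 kg/min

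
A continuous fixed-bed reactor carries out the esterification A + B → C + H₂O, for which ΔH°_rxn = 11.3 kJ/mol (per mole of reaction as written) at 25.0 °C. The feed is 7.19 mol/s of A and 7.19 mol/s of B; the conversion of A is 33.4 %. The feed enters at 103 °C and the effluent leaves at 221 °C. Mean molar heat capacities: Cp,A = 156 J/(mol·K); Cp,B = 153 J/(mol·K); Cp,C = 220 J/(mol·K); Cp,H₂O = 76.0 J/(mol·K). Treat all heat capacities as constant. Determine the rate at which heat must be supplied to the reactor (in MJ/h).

Extent of reaction ξ = 0.334 × 7.19 = 2.4015 mol/s
Reaction term: ξ·ΔH°_rxn = 2.4015 × 11.3 = 27.136 kJ/s
Sensible, feed 103→25 °C: -173.29 kJ/s
Outlet flows (mol/s): A 4.7885, B 4.7885, C 2.4015, H₂O 2.4015
Sensible, products 25→221 °C: 429.34 kJ/s
Q = ΔH = 283.18 kJ/s = 283.18 kW
Heat supplied = 1019.4 MJ/h

Q_in = 1020 MJ/h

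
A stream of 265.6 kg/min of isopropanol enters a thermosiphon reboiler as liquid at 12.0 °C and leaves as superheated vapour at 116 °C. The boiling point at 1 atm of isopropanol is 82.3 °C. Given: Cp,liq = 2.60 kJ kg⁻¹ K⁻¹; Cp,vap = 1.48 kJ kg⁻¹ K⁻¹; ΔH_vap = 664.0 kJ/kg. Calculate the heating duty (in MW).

Q = 3.97 MW

liquid 12.0→82.3 °C: 182.78 kJ/kg
vaporisation at 82.3 °C: 664 kJ/kg
vapour 82.3→116 °C: 49.876 kJ/kg
Δh = 182.78 + 664 + 49.876 = 896.66 kJ/kg
Q = ṁ·Δh = 265.6 kg/min × 896.66 kJ/kg = 238150 kJ/min
|Q| = 3969.2 kW = 3.9692 MW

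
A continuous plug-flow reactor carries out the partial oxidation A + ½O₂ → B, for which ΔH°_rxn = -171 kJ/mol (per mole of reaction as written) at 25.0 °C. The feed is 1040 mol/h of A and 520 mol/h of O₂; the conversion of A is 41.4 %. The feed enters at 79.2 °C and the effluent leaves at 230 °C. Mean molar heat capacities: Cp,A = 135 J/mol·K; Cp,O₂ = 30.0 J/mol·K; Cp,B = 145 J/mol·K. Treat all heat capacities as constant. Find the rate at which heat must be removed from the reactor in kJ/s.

Extent of reaction ξ = 0.414 × 1040 = 430.56 mol/h
Reaction term: ξ·ΔH°_rxn = 430.56 × -171 = -73626 kJ/h
Sensible, feed 79.2→25 °C: -8455.2 kJ/h
Outlet flows (mol/h): A 609.44, O₂ 304.72, B 430.56
Sensible, products 25→230 °C: 31539 kJ/h
Q = ΔH = -50542 kJ/h = -14.04 kW
Heat removed = 14.04 kJ/s

Q_out = 14.0 kJ/s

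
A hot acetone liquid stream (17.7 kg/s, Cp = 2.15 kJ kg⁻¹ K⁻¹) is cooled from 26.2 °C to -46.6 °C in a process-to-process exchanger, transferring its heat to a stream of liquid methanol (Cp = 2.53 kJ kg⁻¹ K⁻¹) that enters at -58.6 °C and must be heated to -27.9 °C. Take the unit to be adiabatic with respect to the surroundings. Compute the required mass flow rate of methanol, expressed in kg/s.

ṁ_c = 35.7 kg/s

Heat released by hot stream: Q = 17.7 × 2.15 × (26.2 − -46.6) = 2770.4 kJ/s
Energy balance on cold side (adiabatic exchanger): Q = ṁ_c·Cp_c·(T_c,out − T_c,in)
ṁ_c = 2770.4 / [2.53 × (-27.9 − -58.6)] = 35.668 kg/s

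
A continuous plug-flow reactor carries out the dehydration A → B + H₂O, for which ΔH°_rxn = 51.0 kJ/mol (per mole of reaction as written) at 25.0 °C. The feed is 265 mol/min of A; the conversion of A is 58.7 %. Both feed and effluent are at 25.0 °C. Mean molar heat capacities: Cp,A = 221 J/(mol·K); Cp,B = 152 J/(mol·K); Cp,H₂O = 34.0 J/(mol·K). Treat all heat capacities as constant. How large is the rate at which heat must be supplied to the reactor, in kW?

Extent of reaction ξ = 0.587 × 265 = 155.55 mol/min
Reaction term: ξ·ΔH°_rxn = 155.55 × 51.0 = 7933.3 kJ/min
Q = ΔH = 7933.3 kJ/min = 132.22 kW
Heat supplied = 132.22 kW

Q_in = 132 kW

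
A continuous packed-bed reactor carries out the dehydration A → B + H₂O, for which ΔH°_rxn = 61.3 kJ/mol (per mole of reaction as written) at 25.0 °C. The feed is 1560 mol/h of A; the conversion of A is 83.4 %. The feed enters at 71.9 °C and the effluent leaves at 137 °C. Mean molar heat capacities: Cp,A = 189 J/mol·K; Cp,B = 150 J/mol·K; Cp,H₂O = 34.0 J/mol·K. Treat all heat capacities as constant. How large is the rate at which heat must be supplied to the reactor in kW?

Extent of reaction ξ = 0.834 × 1560 = 1301 mol/h
Reaction term: ξ·ΔH°_rxn = 1301 × 61.3 = 79754 kJ/h
Sensible, feed 71.9→25 °C: -13828 kJ/h
Outlet flows (mol/h): A 258.96, B 1301, H₂O 1301
Sensible, products 25→137 °C: 32293 kJ/h
Q = ΔH = 98219 kJ/h = 27.283 kW
Heat supplied = 27.283 kW

Q_in = 27.3 kW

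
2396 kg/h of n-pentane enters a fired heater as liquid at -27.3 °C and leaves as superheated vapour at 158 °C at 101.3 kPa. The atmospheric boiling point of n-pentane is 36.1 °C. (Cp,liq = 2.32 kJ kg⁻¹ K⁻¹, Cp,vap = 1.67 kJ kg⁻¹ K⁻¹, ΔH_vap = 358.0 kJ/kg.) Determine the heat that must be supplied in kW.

liquid -27.3→36.1 °C: 147.09 kJ/kg
vaporisation at 36.1 °C: 358 kJ/kg
vapour 36.1→158 °C: 203.57 kJ/kg
Δh = 147.09 + 358 + 203.57 = 708.66 kJ/kg
Q = ṁ·Δh = 2396 kg/h × 708.66 kJ/kg = 1.698e+06 kJ/h
|Q| = 471.65 kW

Q = 472 kW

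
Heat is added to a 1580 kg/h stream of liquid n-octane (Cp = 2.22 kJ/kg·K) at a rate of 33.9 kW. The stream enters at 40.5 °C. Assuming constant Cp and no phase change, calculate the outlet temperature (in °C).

T_out = 75.3 °C

Q = 33.9 kW = 122040 kJ/h
ΔT = Q/(ṁ·Cp) = 122040/(1580×2.22) = 34.793 K
T_out = 40.5 + 34.793 = 75.293 °C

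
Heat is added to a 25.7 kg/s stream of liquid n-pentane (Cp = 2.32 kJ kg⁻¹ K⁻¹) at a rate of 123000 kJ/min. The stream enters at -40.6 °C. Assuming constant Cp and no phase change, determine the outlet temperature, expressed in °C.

Q = 123000 kJ/min = 2050 kJ/s
ΔT = Q/(ṁ·Cp) = 2050/(25.7×2.32) = 34.382 K
T_out = -40.6 + 34.382 = -6.2179 °C

T_out = -6.22 °C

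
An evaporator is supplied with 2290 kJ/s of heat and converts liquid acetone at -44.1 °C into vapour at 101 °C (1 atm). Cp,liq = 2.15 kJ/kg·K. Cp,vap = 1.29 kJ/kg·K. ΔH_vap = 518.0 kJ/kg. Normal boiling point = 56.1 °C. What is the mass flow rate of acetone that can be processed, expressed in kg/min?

Δh = 2.15×(56.1−-44.1) + 518.0 + 1.29×(101−56.1) = 791.35 kJ/kg
Q = 2290 kJ/s = 2290 kJ/s = 137400 kJ/min
ṁ = Q/Δh = 137400 / 791.35 = 173.63 kg/min

ṁ = 174 kg/min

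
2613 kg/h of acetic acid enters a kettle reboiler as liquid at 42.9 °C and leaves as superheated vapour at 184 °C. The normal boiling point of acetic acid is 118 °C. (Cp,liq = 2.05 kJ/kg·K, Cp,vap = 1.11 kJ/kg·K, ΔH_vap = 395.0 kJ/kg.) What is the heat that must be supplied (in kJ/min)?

Q = 27100 kJ/min

liquid 42.9→118 °C: 153.95 kJ/kg
vaporisation at 118 °C: 395 kJ/kg
vapour 118→184 °C: 73.26 kJ/kg
Δh = 153.95 + 395 + 73.26 = 622.22 kJ/kg
Q = ṁ·Δh = 2613 kg/h × 622.22 kJ/kg = 1.6258e+06 kJ/h
|Q| = 451.62 kW = 27097 kJ/min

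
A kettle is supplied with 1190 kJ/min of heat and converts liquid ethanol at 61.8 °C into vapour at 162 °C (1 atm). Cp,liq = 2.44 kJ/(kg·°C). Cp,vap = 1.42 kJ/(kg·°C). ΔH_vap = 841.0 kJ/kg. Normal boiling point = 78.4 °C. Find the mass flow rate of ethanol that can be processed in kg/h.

Δh = 2.44×(78.4−61.8) + 841.0 + 1.42×(162−78.4) = 1000.2 kJ/kg
Q = 1190 kJ/min = 19.833 kJ/s = 71400 kJ/h
ṁ = Q/Δh = 71400 / 1000.2 = 71.385 kg/h

ṁ = 71.4 kg/h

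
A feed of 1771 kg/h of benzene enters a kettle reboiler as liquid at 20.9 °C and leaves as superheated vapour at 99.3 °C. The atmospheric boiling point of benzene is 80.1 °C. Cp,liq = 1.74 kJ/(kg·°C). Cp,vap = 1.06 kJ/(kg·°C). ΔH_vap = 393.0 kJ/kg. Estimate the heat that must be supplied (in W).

liquid 20.9→80.1 °C: 103.01 kJ/kg
vaporisation at 80.1 °C: 393 kJ/kg
vapour 80.1→99.3 °C: 20.352 kJ/kg
Δh = 103.01 + 393 + 20.352 = 516.36 kJ/kg
Q = ṁ·Δh = 1771 kg/h × 516.36 kJ/kg = 914470 kJ/h
|Q| = 254.02 kW = 254020 W

Q = 254000 W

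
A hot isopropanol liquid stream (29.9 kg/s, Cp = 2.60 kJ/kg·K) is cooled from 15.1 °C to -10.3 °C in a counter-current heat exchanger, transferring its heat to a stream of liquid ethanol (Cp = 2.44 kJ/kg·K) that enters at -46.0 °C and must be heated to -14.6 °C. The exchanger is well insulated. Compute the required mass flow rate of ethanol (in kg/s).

Heat released by hot stream: Q = 29.9 × 2.60 × (15.1 − -10.3) = 1974.6 kJ/s
Energy balance on cold side (adiabatic exchanger): Q = ṁ_c·Cp_c·(T_c,out − T_c,in)
ṁ_c = 1974.6 / [2.44 × (-14.6 − -46.0)] = 25.773 kg/s

ṁ_c = 25.8 kg/s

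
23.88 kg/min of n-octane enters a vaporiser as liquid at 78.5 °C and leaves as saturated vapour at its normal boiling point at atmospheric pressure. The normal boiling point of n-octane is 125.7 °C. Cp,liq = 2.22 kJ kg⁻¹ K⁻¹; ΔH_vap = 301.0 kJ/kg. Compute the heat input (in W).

liquid 78.5→125.7 °C: 104.78 kJ/kg
vaporisation at 125.7 °C: 301 kJ/kg
Δh = 104.78 + 301 = 405.78 kJ/kg
Q = ṁ·Δh = 23.88 kg/min × 405.78 kJ/kg = 9690.1 kJ/min
|Q| = 161.5 kW = 161500 W

Q = 162000 W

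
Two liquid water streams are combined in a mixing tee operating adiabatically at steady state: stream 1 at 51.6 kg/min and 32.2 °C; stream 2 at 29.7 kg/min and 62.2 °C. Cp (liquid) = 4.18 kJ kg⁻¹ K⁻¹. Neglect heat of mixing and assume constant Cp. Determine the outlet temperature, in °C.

T_out = 43.2 °C

Adiabatic, steady state ⇒ Σ ṁᵢCp,ᵢ(T_out − Tᵢ) = 0
T_out = Σ ṁᵢCp,ᵢTᵢ / Σ ṁᵢCp,ᵢ
      = 14667 / 339.83 = 43.159 °C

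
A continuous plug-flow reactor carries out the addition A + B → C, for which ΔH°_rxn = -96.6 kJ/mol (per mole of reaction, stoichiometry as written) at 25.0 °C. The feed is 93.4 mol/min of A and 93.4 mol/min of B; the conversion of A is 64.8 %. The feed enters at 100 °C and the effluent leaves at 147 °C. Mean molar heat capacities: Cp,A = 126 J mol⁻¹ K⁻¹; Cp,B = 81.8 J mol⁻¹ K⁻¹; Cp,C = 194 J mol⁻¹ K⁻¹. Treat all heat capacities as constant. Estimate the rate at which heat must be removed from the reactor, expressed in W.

Extent of reaction ξ = 0.648 × 93.4 = 60.523 mol/min
Reaction term: ξ·ΔH°_rxn = 60.523 × -96.6 = -5846.5 kJ/min
Sensible, feed 100→25 °C: -1455.6 kJ/min
Outlet flows (mol/min): A 32.877, B 32.877, C 60.523
Sensible, products 25→147 °C: 2265.9 kJ/min
Q = ΔH = -5036.2 kJ/min = -83.937 kW
Heat removed = 83937 W

Q_out = 83900 W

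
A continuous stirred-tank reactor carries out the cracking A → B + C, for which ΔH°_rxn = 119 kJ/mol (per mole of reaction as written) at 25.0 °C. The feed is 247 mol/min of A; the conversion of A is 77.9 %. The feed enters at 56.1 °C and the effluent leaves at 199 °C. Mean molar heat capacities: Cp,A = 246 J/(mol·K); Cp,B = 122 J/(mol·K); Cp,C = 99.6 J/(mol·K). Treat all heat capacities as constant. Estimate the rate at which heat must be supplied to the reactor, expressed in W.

Q_in = 513000 W

Extent of reaction ξ = 0.779 × 247 = 192.41 mol/min
Reaction term: ξ·ΔH°_rxn = 192.41 × 119 = 22897 kJ/min
Sensible, feed 56.1→25 °C: -1889.7 kJ/min
Outlet flows (mol/min): A 54.587, B 192.41, C 192.41
Sensible, products 25→199 °C: 9755.7 kJ/min
Q = ΔH = 30763 kJ/min = 512.72 kW
Heat supplied = 512720 W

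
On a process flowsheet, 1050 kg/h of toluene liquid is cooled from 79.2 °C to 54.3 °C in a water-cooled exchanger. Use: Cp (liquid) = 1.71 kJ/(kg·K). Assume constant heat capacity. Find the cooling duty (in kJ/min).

Q_c = 745 kJ/min

Q = ṁ·Cp·ΔT = 1050 × 1.71 × (54.3 − 79.2) = -44708 kJ/h
Converting: 44708 / 3600 s = 12.419 kW
Cooling duty = 745.13 kJ/min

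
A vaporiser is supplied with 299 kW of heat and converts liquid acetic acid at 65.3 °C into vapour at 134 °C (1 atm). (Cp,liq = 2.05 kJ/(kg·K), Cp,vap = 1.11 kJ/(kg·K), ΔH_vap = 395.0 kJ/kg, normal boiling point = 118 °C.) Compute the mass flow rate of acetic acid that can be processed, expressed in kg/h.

ṁ = 2070 kg/h

Δh = 2.05×(118−65.3) + 395.0 + 1.11×(134−118) = 520.79 kJ/kg
Q = 299 kW = 299 kJ/s = 1.0764e+06 kJ/h
ṁ = Q/Δh = 1.0764e+06 / 520.79 = 2066.8 kg/h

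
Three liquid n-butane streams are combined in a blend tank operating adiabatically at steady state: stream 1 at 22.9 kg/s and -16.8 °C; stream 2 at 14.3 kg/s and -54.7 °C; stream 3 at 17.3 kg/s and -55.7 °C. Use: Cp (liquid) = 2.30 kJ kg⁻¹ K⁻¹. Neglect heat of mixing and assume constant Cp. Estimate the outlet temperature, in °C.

T_out = -39.1 °C

Adiabatic, steady state ⇒ Σ ṁᵢCp,ᵢ(T_out − Tᵢ) = 0
T_out = Σ ṁᵢCp,ᵢTᵢ / Σ ṁᵢCp,ᵢ
      = -4900.2 / 125.35 = -39.092 °C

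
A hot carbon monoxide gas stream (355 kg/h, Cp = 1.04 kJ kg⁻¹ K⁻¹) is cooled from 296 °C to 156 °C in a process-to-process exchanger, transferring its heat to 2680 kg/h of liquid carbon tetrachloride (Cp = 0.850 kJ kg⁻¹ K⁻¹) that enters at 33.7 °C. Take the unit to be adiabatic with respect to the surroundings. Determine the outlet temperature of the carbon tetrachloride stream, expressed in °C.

T_c,out = 56.4 °C

Heat released by hot stream: Q = 355 × 1.04 × (296 − 156) = 51688 kJ/h
Energy balance on cold side (adiabatic exchanger): Q = ṁ_c·Cp_c·(T_c,out − T_c,in)
T_c,out = 33.7 + 51688/(2680 × 0.850) = 56.39 °C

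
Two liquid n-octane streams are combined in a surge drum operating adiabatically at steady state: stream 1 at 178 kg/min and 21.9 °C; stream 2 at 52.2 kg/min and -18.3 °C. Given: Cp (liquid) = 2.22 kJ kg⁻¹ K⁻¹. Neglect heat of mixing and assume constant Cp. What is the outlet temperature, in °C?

T_out = 12.8 °C

Energy balance with Q = 0: Σ ṁᵢCp,ᵢ(T_out − Tᵢ) = 0
Σ ṁᵢCp,ᵢTᵢ = 178×2.22×21.9 + 52.2×2.22×-18.3 = 6533.3
Σ ṁᵢCp,ᵢ = 178×2.22 + 52.2×2.22 = 511.04
T_out = 6533.3 / 511.04 = 12.784 °C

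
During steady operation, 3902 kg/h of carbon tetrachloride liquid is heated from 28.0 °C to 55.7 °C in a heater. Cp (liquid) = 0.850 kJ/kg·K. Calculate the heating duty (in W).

Q = 25500 W

Q = ṁ·Cp·ΔT = 3902 × 0.850 × (55.7 − 28.0) = 91873 kJ/h
Converting: 91873 / 3600 s = 25.52 kW
Heating duty = 25520 W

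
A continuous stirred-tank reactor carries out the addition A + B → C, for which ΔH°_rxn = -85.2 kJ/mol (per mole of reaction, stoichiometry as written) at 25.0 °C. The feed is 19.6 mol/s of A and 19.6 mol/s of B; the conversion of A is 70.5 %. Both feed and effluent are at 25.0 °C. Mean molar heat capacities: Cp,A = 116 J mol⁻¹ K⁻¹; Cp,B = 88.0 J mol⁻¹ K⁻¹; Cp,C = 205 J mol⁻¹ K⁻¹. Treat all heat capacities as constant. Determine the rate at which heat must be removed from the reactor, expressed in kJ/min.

Extent of reaction ξ = 0.705 × 19.6 = 13.818 mol/s
Reaction term: ξ·ΔH°_rxn = 13.818 × -85.2 = -1177.3 kJ/s
Q = ΔH = -1177.3 kJ/s = -1177.3 kW
Heat removed = 70638 kJ/min

Q_out = 70600 kJ/min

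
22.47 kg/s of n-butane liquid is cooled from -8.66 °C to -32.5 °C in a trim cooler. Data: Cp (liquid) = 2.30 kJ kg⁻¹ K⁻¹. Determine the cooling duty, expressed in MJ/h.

Q_c = 4440 MJ/h

Q = ṁ·Cp·ΔT = 22.47 × 2.30 × (-32.5 − -8.66) = -1232.1 kJ/s
Cooling duty = 4435.5 MJ/h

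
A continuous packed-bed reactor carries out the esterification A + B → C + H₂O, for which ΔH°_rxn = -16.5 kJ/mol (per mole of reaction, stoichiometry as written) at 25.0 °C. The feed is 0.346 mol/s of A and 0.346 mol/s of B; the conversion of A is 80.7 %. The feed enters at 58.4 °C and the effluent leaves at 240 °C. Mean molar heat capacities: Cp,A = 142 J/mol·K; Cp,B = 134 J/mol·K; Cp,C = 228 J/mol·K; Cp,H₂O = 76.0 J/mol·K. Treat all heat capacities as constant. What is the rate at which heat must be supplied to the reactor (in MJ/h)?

Extent of reaction ξ = 0.807 × 0.346 = 0.27922 mol/s
Reaction term: ξ·ΔH°_rxn = 0.27922 × -16.5 = -4.6072 kJ/s
Sensible, feed 58.4→25 °C: -3.1896 kJ/s
Outlet flows (mol/s): A 0.066778, B 0.066778, C 0.27922, H₂O 0.27922
Sensible, products 25→240 °C: 22.213 kJ/s
Q = ΔH = 14.416 kJ/s = 14.416 kW
Heat supplied = 51.897 MJ/h

Q_in = 51.9 MJ/h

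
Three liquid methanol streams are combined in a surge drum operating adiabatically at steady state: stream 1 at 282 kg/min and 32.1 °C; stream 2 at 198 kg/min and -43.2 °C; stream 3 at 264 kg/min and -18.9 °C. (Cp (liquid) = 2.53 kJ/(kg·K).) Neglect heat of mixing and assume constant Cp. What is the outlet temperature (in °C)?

No heat crosses the boundary, so H_out = H_in.
Σ ṁᵢCp,ᵢTᵢ = 282×2.53×32.1 + 198×2.53×-43.2 + 264×2.53×-18.9 = -11362
Σ ṁᵢCp,ᵢ = 282×2.53 + 198×2.53 + 264×2.53 = 1882.3
T_out = -11362 / 1882.3 = -6.0363 °C

T_out = -6.04 °C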